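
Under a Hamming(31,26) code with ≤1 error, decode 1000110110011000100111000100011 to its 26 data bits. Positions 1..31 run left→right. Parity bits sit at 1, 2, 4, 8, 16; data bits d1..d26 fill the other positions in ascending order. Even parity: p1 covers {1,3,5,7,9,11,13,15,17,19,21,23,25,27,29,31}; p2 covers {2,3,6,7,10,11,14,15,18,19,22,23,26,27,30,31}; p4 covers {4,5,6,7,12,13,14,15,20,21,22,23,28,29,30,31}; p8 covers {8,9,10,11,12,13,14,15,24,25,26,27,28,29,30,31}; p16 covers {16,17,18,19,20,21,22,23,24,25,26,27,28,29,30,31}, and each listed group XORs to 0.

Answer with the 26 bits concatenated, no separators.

s1 (pos 1,3,5,7,9,11,13,15,17,19,21,23,25,27,29,31): 1⊕0⊕1⊕0⊕1⊕0⊕1⊕0⊕1⊕0⊕1⊕0⊕0⊕0⊕0⊕1 = 1
s2 (pos 2,3,6,7,10,11,14,15,18,19,22,23,26,27,30,31): 0⊕0⊕1⊕0⊕0⊕0⊕0⊕0⊕0⊕0⊕1⊕0⊕1⊕0⊕1⊕1 = 1
s4 (pos 4,5,6,7,12,13,14,15,20,21,22,23,28,29,30,31): 0⊕1⊕1⊕0⊕1⊕1⊕0⊕0⊕1⊕1⊕1⊕0⊕0⊕0⊕1⊕1 = 1
s8 (pos 8,9,10,11,12,13,14,15,24,25,26,27,28,29,30,31): 1⊕1⊕0⊕0⊕1⊕1⊕0⊕0⊕0⊕0⊕1⊕0⊕0⊕0⊕1⊕1 = 1
s16 (pos 16,17,18,19,20,21,22,23,24,25,26,27,28,29,30,31): 0⊕1⊕0⊕0⊕1⊕1⊕1⊕0⊕0⊕0⊕1⊕0⊕0⊕0⊕1⊕1 = 1
Syndrome s16…s1 = 11111 → error at position 31.
Flip position 31: 1000110110011000100111000100011 → 1000110110011000100111000100010
Read data bits from positions 3,5,6,7,9,10,11,12,13,14,15,17,18,19,20,21,22,23,24,25,26,27,28,29,30,31: 01101001100100111000100010

01101001100100111000100010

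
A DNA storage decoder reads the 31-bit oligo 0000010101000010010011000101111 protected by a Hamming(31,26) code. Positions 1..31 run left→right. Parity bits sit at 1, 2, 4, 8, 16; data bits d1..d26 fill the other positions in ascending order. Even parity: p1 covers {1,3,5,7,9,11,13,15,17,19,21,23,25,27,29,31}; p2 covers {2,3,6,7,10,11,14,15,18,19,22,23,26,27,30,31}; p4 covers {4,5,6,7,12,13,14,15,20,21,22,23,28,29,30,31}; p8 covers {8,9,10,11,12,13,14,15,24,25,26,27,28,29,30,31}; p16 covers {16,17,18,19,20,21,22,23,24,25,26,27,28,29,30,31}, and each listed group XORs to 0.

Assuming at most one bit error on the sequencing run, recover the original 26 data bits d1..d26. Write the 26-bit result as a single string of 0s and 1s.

00100100001010011000101111

s1 (pos 1,3,5,7,9,11,13,15,17,19,21,23,25,27,29,31): 0⊕0⊕0⊕0⊕0⊕0⊕0⊕1⊕0⊕0⊕1⊕0⊕0⊕0⊕1⊕1 = 0
s2 (pos 2,3,6,7,10,11,14,15,18,19,22,23,26,27,30,31): 0⊕0⊕1⊕0⊕1⊕0⊕0⊕1⊕1⊕0⊕1⊕0⊕1⊕0⊕1⊕1 = 0
s4 (pos 4,5,6,7,12,13,14,15,20,21,22,23,28,29,30,31): 0⊕0⊕1⊕0⊕0⊕0⊕0⊕1⊕0⊕1⊕1⊕0⊕1⊕1⊕1⊕1 = 0
s8 (pos 8,9,10,11,12,13,14,15,24,25,26,27,28,29,30,31): 1⊕0⊕1⊕0⊕0⊕0⊕0⊕1⊕0⊕0⊕1⊕0⊕1⊕1⊕1⊕1 = 0
s16 (pos 16,17,18,19,20,21,22,23,24,25,26,27,28,29,30,31): 0⊕0⊕1⊕0⊕0⊕1⊕1⊕0⊕0⊕0⊕1⊕0⊕1⊕1⊕1⊕1 = 0
Syndrome s16…s1 = 00000 → no error.
Read data bits from positions 3,5,6,7,9,10,11,12,13,14,15,17,18,19,20,21,22,23,24,25,26,27,28,29,30,31: 00100100001010011000101111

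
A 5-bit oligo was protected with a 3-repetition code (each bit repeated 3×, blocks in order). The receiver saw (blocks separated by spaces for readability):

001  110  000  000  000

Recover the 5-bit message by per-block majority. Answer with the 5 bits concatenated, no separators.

Block 1 (001): 1 one → 0
Block 2 (110): 2 ones → 1
Block 3 (000): 0 ones → 0
Block 4 (000): 0 ones → 0
Block 5 (000): 0 ones → 0

01000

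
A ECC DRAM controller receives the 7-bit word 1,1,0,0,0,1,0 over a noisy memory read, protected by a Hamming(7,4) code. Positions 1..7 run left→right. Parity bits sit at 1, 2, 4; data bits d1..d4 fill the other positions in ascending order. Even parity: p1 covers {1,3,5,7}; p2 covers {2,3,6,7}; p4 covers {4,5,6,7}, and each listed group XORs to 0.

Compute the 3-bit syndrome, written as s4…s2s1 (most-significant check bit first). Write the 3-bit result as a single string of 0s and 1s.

101

s1 (pos 1,3,5,7): 1⊕0⊕0⊕0 = 1
s2 (pos 2,3,6,7): 1⊕0⊕1⊕0 = 0
s4 (pos 4,5,6,7): 0⊕0⊕1⊕0 = 1
Syndrome s4…s1 = 101 → error at position 5.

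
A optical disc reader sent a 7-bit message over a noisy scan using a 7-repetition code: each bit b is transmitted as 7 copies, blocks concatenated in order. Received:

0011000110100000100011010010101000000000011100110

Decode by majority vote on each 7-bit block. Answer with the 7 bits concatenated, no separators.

Block 1 (0011000): 2 ones → 0
Block 2 (1101000): 3 ones → 0
Block 3 (0010001): 2 ones → 0
Block 4 (1010010): 3 ones → 0
Block 5 (1010000): 2 ones → 0
Block 6 (0000001): 1 one → 0
Block 7 (1100110): 4 ones → 1

0000001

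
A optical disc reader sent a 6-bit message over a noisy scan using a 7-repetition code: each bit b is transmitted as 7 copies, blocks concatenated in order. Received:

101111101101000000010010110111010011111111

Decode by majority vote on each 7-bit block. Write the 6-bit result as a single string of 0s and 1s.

Block 1 (1011111): 6 ones → 1
Block 2 (0110100): 3 ones → 0
Block 3 (0000010): 1 one → 0
Block 4 (0101101): 4 ones → 1
Block 5 (1101001): 4 ones → 1
Block 6 (1111111): 7 ones → 1

100111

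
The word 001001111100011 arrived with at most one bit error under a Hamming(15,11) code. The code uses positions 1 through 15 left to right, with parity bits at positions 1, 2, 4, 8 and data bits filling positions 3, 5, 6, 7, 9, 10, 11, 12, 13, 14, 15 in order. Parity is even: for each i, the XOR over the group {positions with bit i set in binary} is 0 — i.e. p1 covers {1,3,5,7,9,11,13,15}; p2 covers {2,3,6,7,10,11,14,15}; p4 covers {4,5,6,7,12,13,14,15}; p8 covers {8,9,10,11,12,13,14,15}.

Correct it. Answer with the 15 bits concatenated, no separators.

001001101100011

s1 (pos 1,3,5,7,9,11,13,15): 0⊕1⊕0⊕1⊕1⊕0⊕0⊕1 = 0
s2 (pos 2,3,6,7,10,11,14,15): 0⊕1⊕1⊕1⊕1⊕0⊕1⊕1 = 0
s4 (pos 4,5,6,7,12,13,14,15): 0⊕0⊕1⊕1⊕0⊕0⊕1⊕1 = 0
s8 (pos 8,9,10,11,12,13,14,15): 1⊕1⊕1⊕0⊕0⊕0⊕1⊕1 = 1
Syndrome s8…s1 = 1000 → error at position 8.
Flip position 8: 001001111100011 → 001001101100011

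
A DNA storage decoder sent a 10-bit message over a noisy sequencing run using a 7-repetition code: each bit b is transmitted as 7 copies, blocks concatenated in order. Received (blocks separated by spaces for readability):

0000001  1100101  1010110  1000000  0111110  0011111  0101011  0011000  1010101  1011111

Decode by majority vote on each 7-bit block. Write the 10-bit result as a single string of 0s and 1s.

0110111011

Block 1 (0000001): 1 one → 0
Block 2 (1100101): 4 ones → 1
Block 3 (1010110): 4 ones → 1
Block 4 (1000000): 1 one → 0
Block 5 (0111110): 5 ones → 1
Block 6 (0011111): 5 ones → 1
Block 7 (0101011): 4 ones → 1
Block 8 (0011000): 2 ones → 0
Block 9 (1010101): 4 ones → 1
Block 10 (1011111): 6 ones → 1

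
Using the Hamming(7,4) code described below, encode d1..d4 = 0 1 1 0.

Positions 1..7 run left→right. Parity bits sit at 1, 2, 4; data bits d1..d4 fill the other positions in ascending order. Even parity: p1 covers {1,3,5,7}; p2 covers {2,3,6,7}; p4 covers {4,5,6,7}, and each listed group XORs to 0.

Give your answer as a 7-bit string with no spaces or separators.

Place data at non-parity positions: p1 p2 0 p4 1 1 0
p1 (pos 1,3,5,7): XOR of data positions = 0⊕1⊕0 = 1
p2 (pos 2,3,6,7): XOR of data positions = 0⊕1⊕0 = 1
p4 (pos 4,5,6,7): XOR of data positions = 1⊕1⊕0 = 0
Codeword: 1100110

1100110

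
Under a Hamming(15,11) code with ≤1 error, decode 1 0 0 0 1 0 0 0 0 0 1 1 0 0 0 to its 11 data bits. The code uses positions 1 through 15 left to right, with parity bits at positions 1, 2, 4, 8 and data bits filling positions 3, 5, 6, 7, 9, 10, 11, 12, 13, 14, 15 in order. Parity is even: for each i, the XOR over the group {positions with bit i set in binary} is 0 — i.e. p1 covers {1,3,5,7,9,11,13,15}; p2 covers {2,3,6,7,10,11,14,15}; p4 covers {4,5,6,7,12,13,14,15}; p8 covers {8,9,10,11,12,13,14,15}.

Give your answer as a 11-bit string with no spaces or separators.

s1 (pos 1,3,5,7,9,11,13,15): 1⊕0⊕1⊕0⊕0⊕1⊕0⊕0 = 1
s2 (pos 2,3,6,7,10,11,14,15): 0⊕0⊕0⊕0⊕0⊕1⊕0⊕0 = 1
s4 (pos 4,5,6,7,12,13,14,15): 0⊕1⊕0⊕0⊕1⊕0⊕0⊕0 = 0
s8 (pos 8,9,10,11,12,13,14,15): 0⊕0⊕0⊕1⊕1⊕0⊕0⊕0 = 0
Syndrome s8…s1 = 0011 → error at position 3.
Flip position 3: 100010000011000 → 101010000011000
Read data bits from positions 3,5,6,7,9,10,11,12,13,14,15: 11000011000

11000011000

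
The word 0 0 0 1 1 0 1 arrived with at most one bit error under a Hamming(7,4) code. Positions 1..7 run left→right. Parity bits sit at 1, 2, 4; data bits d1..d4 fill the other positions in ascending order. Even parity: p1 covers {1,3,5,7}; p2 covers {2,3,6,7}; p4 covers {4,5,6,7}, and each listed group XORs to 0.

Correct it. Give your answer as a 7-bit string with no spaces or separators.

0001111

s1 (pos 1,3,5,7): 0⊕0⊕1⊕1 = 0
s2 (pos 2,3,6,7): 0⊕0⊕0⊕1 = 1
s4 (pos 4,5,6,7): 1⊕1⊕0⊕1 = 1
Syndrome s4…s1 = 110 → error at position 6.
Flip position 6: 0001101 → 0001111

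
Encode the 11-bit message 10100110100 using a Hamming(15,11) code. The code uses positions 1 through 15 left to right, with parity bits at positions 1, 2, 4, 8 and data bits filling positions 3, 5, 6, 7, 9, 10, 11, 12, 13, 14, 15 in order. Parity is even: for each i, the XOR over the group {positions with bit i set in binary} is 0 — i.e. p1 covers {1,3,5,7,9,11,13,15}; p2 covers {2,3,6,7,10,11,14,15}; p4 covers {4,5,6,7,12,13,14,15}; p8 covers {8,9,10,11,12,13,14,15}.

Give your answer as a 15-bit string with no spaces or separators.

101001010110100

Place data at non-parity positions: p1 p2 1 p4 0 1 0 p8 0 1 1 0 1 0 0
p1 (pos 1,3,5,7,9,11,13,15): XOR of data positions = 1⊕0⊕0⊕0⊕1⊕1⊕0 = 1
p2 (pos 2,3,6,7,10,11,14,15): XOR of data positions = 1⊕1⊕0⊕1⊕1⊕0⊕0 = 0
p4 (pos 4,5,6,7,12,13,14,15): XOR of data positions = 0⊕1⊕0⊕0⊕1⊕0⊕0 = 0
p8 (pos 8,9,10,11,12,13,14,15): XOR of data positions = 0⊕1⊕1⊕0⊕1⊕0⊕0 = 1
Codeword: 101001010110100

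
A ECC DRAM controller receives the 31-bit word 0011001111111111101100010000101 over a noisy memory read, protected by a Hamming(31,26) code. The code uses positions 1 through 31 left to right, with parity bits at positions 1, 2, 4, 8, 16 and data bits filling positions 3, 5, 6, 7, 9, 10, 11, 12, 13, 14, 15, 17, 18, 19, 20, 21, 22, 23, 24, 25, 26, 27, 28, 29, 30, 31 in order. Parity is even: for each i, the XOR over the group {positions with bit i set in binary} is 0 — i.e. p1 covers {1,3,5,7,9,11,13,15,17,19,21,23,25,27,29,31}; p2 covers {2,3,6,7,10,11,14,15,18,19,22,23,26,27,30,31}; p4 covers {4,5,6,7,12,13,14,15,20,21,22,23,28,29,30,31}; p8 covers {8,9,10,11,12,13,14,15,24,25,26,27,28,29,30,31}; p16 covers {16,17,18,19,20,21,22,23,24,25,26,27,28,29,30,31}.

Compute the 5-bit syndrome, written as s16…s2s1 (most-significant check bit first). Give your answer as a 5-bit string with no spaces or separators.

11100

s1 (pos 1,3,5,7,9,11,13,15,17,19,21,23,25,27,29,31): 0⊕1⊕0⊕1⊕1⊕1⊕1⊕1⊕1⊕1⊕0⊕0⊕0⊕0⊕1⊕1 = 0
s2 (pos 2,3,6,7,10,11,14,15,18,19,22,23,26,27,30,31): 0⊕1⊕0⊕1⊕1⊕1⊕1⊕1⊕0⊕1⊕0⊕0⊕0⊕0⊕0⊕1 = 0
s4 (pos 4,5,6,7,12,13,14,15,20,21,22,23,28,29,30,31): 1⊕0⊕0⊕1⊕1⊕1⊕1⊕1⊕1⊕0⊕0⊕0⊕0⊕1⊕0⊕1 = 1
s8 (pos 8,9,10,11,12,13,14,15,24,25,26,27,28,29,30,31): 1⊕1⊕1⊕1⊕1⊕1⊕1⊕1⊕1⊕0⊕0⊕0⊕0⊕1⊕0⊕1 = 1
s16 (pos 16,17,18,19,20,21,22,23,24,25,26,27,28,29,30,31): 1⊕1⊕0⊕1⊕1⊕0⊕0⊕0⊕1⊕0⊕0⊕0⊕0⊕1⊕0⊕1 = 1
Syndrome s16…s1 = 11100 → error at position 28.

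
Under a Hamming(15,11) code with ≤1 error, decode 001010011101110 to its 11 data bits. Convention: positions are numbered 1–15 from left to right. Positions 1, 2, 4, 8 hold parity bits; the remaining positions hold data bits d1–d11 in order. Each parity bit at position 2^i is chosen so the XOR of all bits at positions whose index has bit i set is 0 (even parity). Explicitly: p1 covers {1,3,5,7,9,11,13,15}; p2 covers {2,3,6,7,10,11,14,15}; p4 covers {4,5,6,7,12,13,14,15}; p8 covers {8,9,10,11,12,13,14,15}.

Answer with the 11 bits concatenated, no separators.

11001101110

s1 (pos 1,3,5,7,9,11,13,15): 0⊕1⊕1⊕0⊕1⊕0⊕1⊕0 = 0
s2 (pos 2,3,6,7,10,11,14,15): 0⊕1⊕0⊕0⊕1⊕0⊕1⊕0 = 1
s4 (pos 4,5,6,7,12,13,14,15): 0⊕1⊕0⊕0⊕1⊕1⊕1⊕0 = 0
s8 (pos 8,9,10,11,12,13,14,15): 1⊕1⊕1⊕0⊕1⊕1⊕1⊕0 = 0
Syndrome s8…s1 = 0010 → error at position 2.
Flip position 2: 001010011101110 → 011010011101110
Read data bits from positions 3,5,6,7,9,10,11,12,13,14,15: 11001101110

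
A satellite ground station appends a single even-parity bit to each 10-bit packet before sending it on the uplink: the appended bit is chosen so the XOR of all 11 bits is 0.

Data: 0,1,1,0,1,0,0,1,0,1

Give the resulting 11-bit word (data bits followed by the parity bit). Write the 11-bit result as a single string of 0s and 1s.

XOR of the 10 data bits: 0⊕1⊕1⊕0⊕1⊕0⊕0⊕1⊕0⊕1 = 1
Parity bit = 1 (so all 11 bits XOR to 0).

01101001011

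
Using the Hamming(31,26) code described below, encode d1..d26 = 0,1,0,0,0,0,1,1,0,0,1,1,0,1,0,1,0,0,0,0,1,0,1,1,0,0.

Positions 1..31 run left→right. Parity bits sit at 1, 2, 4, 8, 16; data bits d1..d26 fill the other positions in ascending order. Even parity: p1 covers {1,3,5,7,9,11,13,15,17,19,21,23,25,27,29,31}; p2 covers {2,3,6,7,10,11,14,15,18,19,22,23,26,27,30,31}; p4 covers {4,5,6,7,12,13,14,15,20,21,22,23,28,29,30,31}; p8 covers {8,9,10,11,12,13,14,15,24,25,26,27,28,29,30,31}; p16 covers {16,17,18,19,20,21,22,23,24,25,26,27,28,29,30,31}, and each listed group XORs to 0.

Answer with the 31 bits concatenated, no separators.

1000100000110010101010000101100

Place data at non-parity positions: p1 p2 0 p4 1 0 0 p8 0 0 1 1 0 0 1 p16 1 0 1 0 1 0 0 0 0 1 0 1 1 0 0
p1 (pos 1,3,5,7,9,11,13,15,17,19,21,23,25,27,29,31): XOR of data positions = 0⊕1⊕0⊕0⊕1⊕0⊕1⊕1⊕1⊕1⊕0⊕0⊕0⊕1⊕0 = 1
p2 (pos 2,3,6,7,10,11,14,15,18,19,22,23,26,27,30,31): XOR of data positions = 0⊕0⊕0⊕0⊕1⊕0⊕1⊕0⊕1⊕0⊕0⊕1⊕0⊕0⊕0 = 0
p4 (pos 4,5,6,7,12,13,14,15,20,21,22,23,28,29,30,31): XOR of data positions = 1⊕0⊕0⊕1⊕0⊕0⊕1⊕0⊕1⊕0⊕0⊕1⊕1⊕0⊕0 = 0
p8 (pos 8,9,10,11,12,13,14,15,24,25,26,27,28,29,30,31): XOR of data positions = 0⊕0⊕1⊕1⊕0⊕0⊕1⊕0⊕0⊕1⊕0⊕1⊕1⊕0⊕0 = 0
p16 (pos 16,17,18,19,20,21,22,23,24,25,26,27,28,29,30,31): XOR of data positions = 1⊕0⊕1⊕0⊕1⊕0⊕0⊕0⊕0⊕1⊕0⊕1⊕1⊕0⊕0 = 0
Codeword: 1000100000110010101010000101100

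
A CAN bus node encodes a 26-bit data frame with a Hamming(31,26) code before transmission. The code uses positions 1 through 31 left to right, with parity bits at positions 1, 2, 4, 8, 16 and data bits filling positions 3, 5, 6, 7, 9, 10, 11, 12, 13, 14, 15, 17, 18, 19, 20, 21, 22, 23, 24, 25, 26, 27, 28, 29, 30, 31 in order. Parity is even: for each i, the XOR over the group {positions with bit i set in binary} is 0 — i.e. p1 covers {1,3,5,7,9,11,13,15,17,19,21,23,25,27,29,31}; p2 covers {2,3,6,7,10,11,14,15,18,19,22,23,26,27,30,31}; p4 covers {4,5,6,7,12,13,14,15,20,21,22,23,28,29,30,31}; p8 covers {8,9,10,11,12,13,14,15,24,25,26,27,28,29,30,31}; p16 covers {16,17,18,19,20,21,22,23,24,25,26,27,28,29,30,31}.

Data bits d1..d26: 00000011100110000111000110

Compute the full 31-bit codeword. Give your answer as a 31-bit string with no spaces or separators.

0001000100111001110000111000110

Place data at non-parity positions: p1 p2 0 p4 0 0 0 p8 0 0 1 1 1 0 0 p16 1 1 0 0 0 0 1 1 1 0 0 0 1 1 0
p1 (pos 1,3,5,7,9,11,13,15,17,19,21,23,25,27,29,31): XOR of data positions = 0⊕0⊕0⊕0⊕1⊕1⊕0⊕1⊕0⊕0⊕1⊕1⊕0⊕1⊕0 = 0
p2 (pos 2,3,6,7,10,11,14,15,18,19,22,23,26,27,30,31): XOR of data positions = 0⊕0⊕0⊕0⊕1⊕0⊕0⊕1⊕0⊕0⊕1⊕0⊕0⊕1⊕0 = 0
p4 (pos 4,5,6,7,12,13,14,15,20,21,22,23,28,29,30,31): XOR of data positions = 0⊕0⊕0⊕1⊕1⊕0⊕0⊕0⊕0⊕0⊕1⊕0⊕1⊕1⊕0 = 1
p8 (pos 8,9,10,11,12,13,14,15,24,25,26,27,28,29,30,31): XOR of data positions = 0⊕0⊕1⊕1⊕1⊕0⊕0⊕1⊕1⊕0⊕0⊕0⊕1⊕1⊕0 = 1
p16 (pos 16,17,18,19,20,21,22,23,24,25,26,27,28,29,30,31): XOR of data positions = 1⊕1⊕0⊕0⊕0⊕0⊕1⊕1⊕1⊕0⊕0⊕0⊕1⊕1⊕0 = 1
Codeword: 0001000100111001110000111000110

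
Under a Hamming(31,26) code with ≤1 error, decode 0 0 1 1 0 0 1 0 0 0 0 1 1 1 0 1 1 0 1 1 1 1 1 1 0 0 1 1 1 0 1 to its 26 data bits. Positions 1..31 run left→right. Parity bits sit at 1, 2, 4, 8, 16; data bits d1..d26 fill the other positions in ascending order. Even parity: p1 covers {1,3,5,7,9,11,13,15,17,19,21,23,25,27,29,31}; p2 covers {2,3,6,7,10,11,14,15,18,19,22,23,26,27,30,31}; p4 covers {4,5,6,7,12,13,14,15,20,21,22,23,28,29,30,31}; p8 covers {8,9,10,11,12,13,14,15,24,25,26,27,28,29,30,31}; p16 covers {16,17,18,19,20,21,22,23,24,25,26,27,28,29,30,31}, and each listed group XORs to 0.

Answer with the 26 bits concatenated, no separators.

10010001110101111110011101

s1 (pos 1,3,5,7,9,11,13,15,17,19,21,23,25,27,29,31): 0⊕1⊕0⊕1⊕0⊕0⊕1⊕0⊕1⊕1⊕1⊕1⊕0⊕1⊕1⊕1 = 0
s2 (pos 2,3,6,7,10,11,14,15,18,19,22,23,26,27,30,31): 0⊕1⊕0⊕1⊕0⊕0⊕1⊕0⊕0⊕1⊕1⊕1⊕0⊕1⊕0⊕1 = 0
s4 (pos 4,5,6,7,12,13,14,15,20,21,22,23,28,29,30,31): 1⊕0⊕0⊕1⊕1⊕1⊕1⊕0⊕1⊕1⊕1⊕1⊕1⊕1⊕0⊕1 = 0
s8 (pos 8,9,10,11,12,13,14,15,24,25,26,27,28,29,30,31): 0⊕0⊕0⊕0⊕1⊕1⊕1⊕0⊕1⊕0⊕0⊕1⊕1⊕1⊕0⊕1 = 0
s16 (pos 16,17,18,19,20,21,22,23,24,25,26,27,28,29,30,31): 1⊕1⊕0⊕1⊕1⊕1⊕1⊕1⊕1⊕0⊕0⊕1⊕1⊕1⊕0⊕1 = 0
Syndrome s16…s1 = 00000 → no error.
Read data bits from positions 3,5,6,7,9,10,11,12,13,14,15,17,18,19,20,21,22,23,24,25,26,27,28,29,30,31: 10010001110101111110011101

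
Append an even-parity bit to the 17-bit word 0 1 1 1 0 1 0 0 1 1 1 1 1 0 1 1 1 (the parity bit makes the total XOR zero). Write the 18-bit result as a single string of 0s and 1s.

011101001111101110

XOR of the 17 data bits: 0⊕1⊕1⊕1⊕0⊕1⊕0⊕0⊕1⊕1⊕1⊕1⊕1⊕0⊕1⊕1⊕1 = 0
Parity bit = 0 (so all 18 bits XOR to 0).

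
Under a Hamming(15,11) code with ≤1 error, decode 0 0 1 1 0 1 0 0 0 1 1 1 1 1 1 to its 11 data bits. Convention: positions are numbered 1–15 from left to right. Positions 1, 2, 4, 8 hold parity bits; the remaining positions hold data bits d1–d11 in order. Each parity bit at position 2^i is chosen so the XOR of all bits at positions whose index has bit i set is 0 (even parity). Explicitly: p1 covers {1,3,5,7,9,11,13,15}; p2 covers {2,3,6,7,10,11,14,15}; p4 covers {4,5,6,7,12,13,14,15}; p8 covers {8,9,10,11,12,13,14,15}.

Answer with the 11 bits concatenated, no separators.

s1 (pos 1,3,5,7,9,11,13,15): 0⊕1⊕0⊕0⊕0⊕1⊕1⊕1 = 0
s2 (pos 2,3,6,7,10,11,14,15): 0⊕1⊕1⊕0⊕1⊕1⊕1⊕1 = 0
s4 (pos 4,5,6,7,12,13,14,15): 1⊕0⊕1⊕0⊕1⊕1⊕1⊕1 = 0
s8 (pos 8,9,10,11,12,13,14,15): 0⊕0⊕1⊕1⊕1⊕1⊕1⊕1 = 0
Syndrome s8…s1 = 0000 → no error.
Read data bits from positions 3,5,6,7,9,10,11,12,13,14,15: 10100111111

10100111111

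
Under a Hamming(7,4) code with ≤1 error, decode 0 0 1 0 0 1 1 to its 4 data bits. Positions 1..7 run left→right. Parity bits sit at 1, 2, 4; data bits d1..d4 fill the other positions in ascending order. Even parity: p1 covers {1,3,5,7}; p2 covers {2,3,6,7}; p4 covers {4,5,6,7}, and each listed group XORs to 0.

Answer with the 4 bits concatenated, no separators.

1011

s1 (pos 1,3,5,7): 0⊕1⊕0⊕1 = 0
s2 (pos 2,3,6,7): 0⊕1⊕1⊕1 = 1
s4 (pos 4,5,6,7): 0⊕0⊕1⊕1 = 0
Syndrome s4…s1 = 010 → error at position 2.
Flip position 2: 0010011 → 0110011
Read data bits from positions 3,5,6,7: 1011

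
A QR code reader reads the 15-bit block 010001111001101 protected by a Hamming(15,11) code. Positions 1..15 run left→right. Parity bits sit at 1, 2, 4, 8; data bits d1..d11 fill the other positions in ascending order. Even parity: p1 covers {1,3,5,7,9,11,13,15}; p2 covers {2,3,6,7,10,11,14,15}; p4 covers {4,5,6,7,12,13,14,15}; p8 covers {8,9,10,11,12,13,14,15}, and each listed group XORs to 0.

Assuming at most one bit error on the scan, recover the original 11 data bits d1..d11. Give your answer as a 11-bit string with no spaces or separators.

s1 (pos 1,3,5,7,9,11,13,15): 0⊕0⊕0⊕1⊕1⊕0⊕1⊕1 = 0
s2 (pos 2,3,6,7,10,11,14,15): 1⊕0⊕1⊕1⊕0⊕0⊕0⊕1 = 0
s4 (pos 4,5,6,7,12,13,14,15): 0⊕0⊕1⊕1⊕1⊕1⊕0⊕1 = 1
s8 (pos 8,9,10,11,12,13,14,15): 1⊕1⊕0⊕0⊕1⊕1⊕0⊕1 = 1
Syndrome s8…s1 = 1100 → error at position 12.
Flip position 12: 010001111001101 → 010001111000101
Read data bits from positions 3,5,6,7,9,10,11,12,13,14,15: 00111000101

00111000101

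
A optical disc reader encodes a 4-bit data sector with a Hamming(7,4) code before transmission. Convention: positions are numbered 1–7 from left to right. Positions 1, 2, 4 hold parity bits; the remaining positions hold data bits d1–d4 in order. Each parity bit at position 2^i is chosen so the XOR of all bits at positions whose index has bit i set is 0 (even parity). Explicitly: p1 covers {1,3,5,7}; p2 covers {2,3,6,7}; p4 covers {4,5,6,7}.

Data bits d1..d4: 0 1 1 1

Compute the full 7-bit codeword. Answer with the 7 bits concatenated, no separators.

0001111

Place data at non-parity positions: p1 p2 0 p4 1 1 1
p1 (pos 1,3,5,7): XOR of data positions = 0⊕1⊕1 = 0
p2 (pos 2,3,6,7): XOR of data positions = 0⊕1⊕1 = 0
p4 (pos 4,5,6,7): XOR of data positions = 1⊕1⊕1 = 1
Codeword: 0001111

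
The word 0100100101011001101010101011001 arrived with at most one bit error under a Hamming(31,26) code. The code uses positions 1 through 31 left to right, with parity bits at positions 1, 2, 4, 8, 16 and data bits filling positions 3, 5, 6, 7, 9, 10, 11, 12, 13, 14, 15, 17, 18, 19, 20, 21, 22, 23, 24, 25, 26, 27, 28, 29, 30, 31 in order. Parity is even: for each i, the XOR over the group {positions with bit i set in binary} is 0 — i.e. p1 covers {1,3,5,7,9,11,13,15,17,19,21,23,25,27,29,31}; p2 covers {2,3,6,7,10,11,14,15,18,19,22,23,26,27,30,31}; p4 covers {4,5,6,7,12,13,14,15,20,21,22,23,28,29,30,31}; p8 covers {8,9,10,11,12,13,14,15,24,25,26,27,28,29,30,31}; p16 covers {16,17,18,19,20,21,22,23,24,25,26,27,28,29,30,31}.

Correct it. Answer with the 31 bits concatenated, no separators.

s1 (pos 1,3,5,7,9,11,13,15,17,19,21,23,25,27,29,31): 0⊕0⊕1⊕0⊕0⊕0⊕1⊕0⊕1⊕1⊕1⊕1⊕1⊕1⊕0⊕1 = 1
s2 (pos 2,3,6,7,10,11,14,15,18,19,22,23,26,27,30,31): 1⊕0⊕0⊕0⊕1⊕0⊕0⊕0⊕0⊕1⊕0⊕1⊕0⊕1⊕0⊕1 = 0
s4 (pos 4,5,6,7,12,13,14,15,20,21,22,23,28,29,30,31): 0⊕1⊕0⊕0⊕1⊕1⊕0⊕0⊕0⊕1⊕0⊕1⊕1⊕0⊕0⊕1 = 1
s8 (pos 8,9,10,11,12,13,14,15,24,25,26,27,28,29,30,31): 1⊕0⊕1⊕0⊕1⊕1⊕0⊕0⊕0⊕1⊕0⊕1⊕1⊕0⊕0⊕1 = 0
s16 (pos 16,17,18,19,20,21,22,23,24,25,26,27,28,29,30,31): 1⊕1⊕0⊕1⊕0⊕1⊕0⊕1⊕0⊕1⊕0⊕1⊕1⊕0⊕0⊕1 = 1
Syndrome s16…s1 = 10101 → error at position 21.
Flip position 21: 0100100101011001101010101011001 → 0100100101011001101000101011001

0100100101011001101000101011001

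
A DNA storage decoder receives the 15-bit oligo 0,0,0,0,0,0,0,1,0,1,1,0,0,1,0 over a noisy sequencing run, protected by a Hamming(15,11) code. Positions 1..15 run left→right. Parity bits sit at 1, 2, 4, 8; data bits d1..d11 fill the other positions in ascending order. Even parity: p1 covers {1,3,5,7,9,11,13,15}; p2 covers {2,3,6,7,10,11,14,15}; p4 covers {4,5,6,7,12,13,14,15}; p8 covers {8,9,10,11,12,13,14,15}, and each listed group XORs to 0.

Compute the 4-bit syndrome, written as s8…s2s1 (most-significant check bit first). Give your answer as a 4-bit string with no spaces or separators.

s1 (pos 1,3,5,7,9,11,13,15): 0⊕0⊕0⊕0⊕0⊕1⊕0⊕0 = 1
s2 (pos 2,3,6,7,10,11,14,15): 0⊕0⊕0⊕0⊕1⊕1⊕1⊕0 = 1
s4 (pos 4,5,6,7,12,13,14,15): 0⊕0⊕0⊕0⊕0⊕0⊕1⊕0 = 1
s8 (pos 8,9,10,11,12,13,14,15): 1⊕0⊕1⊕1⊕0⊕0⊕1⊕0 = 0
Syndrome s8…s1 = 0111 → error at position 7.

0111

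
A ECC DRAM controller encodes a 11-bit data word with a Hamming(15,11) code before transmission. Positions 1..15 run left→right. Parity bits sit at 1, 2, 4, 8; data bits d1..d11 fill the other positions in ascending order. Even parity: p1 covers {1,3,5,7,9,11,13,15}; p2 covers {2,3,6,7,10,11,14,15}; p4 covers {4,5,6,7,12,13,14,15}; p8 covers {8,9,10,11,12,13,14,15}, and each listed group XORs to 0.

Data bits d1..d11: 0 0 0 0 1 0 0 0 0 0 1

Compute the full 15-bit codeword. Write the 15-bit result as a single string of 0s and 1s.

Place data at non-parity positions: p1 p2 0 p4 0 0 0 p8 1 0 0 0 0 0 1
p1 (pos 1,3,5,7,9,11,13,15): XOR of data positions = 0⊕0⊕0⊕1⊕0⊕0⊕1 = 0
p2 (pos 2,3,6,7,10,11,14,15): XOR of data positions = 0⊕0⊕0⊕0⊕0⊕0⊕1 = 1
p4 (pos 4,5,6,7,12,13,14,15): XOR of data positions = 0⊕0⊕0⊕0⊕0⊕0⊕1 = 1
p8 (pos 8,9,10,11,12,13,14,15): XOR of data positions = 1⊕0⊕0⊕0⊕0⊕0⊕1 = 0
Codeword: 010100001000001

010100001000001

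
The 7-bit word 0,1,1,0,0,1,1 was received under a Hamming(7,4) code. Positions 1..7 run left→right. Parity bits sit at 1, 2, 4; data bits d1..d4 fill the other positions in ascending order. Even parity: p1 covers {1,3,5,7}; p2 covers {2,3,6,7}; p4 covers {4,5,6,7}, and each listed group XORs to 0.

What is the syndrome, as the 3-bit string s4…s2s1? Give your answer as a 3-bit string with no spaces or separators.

000

s1 (pos 1,3,5,7): 0⊕1⊕0⊕1 = 0
s2 (pos 2,3,6,7): 1⊕1⊕1⊕1 = 0
s4 (pos 4,5,6,7): 0⊕0⊕1⊕1 = 0
Syndrome s4…s1 = 000 → no error.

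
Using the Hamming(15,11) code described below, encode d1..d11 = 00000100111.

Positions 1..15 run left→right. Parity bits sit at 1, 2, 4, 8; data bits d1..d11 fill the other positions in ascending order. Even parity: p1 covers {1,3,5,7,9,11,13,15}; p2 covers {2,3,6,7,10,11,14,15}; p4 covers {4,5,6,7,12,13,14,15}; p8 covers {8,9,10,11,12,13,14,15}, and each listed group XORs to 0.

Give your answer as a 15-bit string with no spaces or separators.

010100000100111

Place data at non-parity positions: p1 p2 0 p4 0 0 0 p8 0 1 0 0 1 1 1
p1 (pos 1,3,5,7,9,11,13,15): XOR of data positions = 0⊕0⊕0⊕0⊕0⊕1⊕1 = 0
p2 (pos 2,3,6,7,10,11,14,15): XOR of data positions = 0⊕0⊕0⊕1⊕0⊕1⊕1 = 1
p4 (pos 4,5,6,7,12,13,14,15): XOR of data positions = 0⊕0⊕0⊕0⊕1⊕1⊕1 = 1
p8 (pos 8,9,10,11,12,13,14,15): XOR of data positions = 0⊕1⊕0⊕0⊕1⊕1⊕1 = 0
Codeword: 010100000100111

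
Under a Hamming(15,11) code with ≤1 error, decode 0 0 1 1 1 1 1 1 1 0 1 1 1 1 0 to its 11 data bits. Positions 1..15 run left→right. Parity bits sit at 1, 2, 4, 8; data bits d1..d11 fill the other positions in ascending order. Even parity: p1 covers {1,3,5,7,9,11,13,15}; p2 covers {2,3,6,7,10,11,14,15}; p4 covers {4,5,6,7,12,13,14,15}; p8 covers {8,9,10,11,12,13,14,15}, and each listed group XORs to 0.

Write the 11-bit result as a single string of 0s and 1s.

11011011110

s1 (pos 1,3,5,7,9,11,13,15): 0⊕1⊕1⊕1⊕1⊕1⊕1⊕0 = 0
s2 (pos 2,3,6,7,10,11,14,15): 0⊕1⊕1⊕1⊕0⊕1⊕1⊕0 = 1
s4 (pos 4,5,6,7,12,13,14,15): 1⊕1⊕1⊕1⊕1⊕1⊕1⊕0 = 1
s8 (pos 8,9,10,11,12,13,14,15): 1⊕1⊕0⊕1⊕1⊕1⊕1⊕0 = 0
Syndrome s8…s1 = 0110 → error at position 6.
Flip position 6: 001111111011110 → 001110111011110
Read data bits from positions 3,5,6,7,9,10,11,12,13,14,15: 11011011110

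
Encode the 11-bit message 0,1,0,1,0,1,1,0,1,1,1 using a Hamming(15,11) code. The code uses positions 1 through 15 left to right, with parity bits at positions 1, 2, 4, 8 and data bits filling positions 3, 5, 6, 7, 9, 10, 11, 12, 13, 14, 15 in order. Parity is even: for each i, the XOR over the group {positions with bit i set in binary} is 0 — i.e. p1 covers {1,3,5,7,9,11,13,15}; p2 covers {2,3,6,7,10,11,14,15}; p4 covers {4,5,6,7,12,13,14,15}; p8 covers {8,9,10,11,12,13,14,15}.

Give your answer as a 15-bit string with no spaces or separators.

110110110110111

Place data at non-parity positions: p1 p2 0 p4 1 0 1 p8 0 1 1 0 1 1 1
p1 (pos 1,3,5,7,9,11,13,15): XOR of data positions = 0⊕1⊕1⊕0⊕1⊕1⊕1 = 1
p2 (pos 2,3,6,7,10,11,14,15): XOR of data positions = 0⊕0⊕1⊕1⊕1⊕1⊕1 = 1
p4 (pos 4,5,6,7,12,13,14,15): XOR of data positions = 1⊕0⊕1⊕0⊕1⊕1⊕1 = 1
p8 (pos 8,9,10,11,12,13,14,15): XOR of data positions = 0⊕1⊕1⊕0⊕1⊕1⊕1 = 1
Codeword: 110110110110111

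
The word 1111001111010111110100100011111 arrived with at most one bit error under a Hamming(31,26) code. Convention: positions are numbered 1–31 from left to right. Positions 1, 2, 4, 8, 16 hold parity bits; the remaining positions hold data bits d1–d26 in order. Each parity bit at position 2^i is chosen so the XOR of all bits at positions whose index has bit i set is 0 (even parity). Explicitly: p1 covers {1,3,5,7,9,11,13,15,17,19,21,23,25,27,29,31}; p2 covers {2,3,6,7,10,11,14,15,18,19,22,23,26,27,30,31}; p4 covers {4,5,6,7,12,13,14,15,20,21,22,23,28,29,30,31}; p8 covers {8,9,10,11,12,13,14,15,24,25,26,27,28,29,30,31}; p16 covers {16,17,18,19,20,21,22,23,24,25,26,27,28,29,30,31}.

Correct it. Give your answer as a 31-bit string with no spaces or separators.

s1 (pos 1,3,5,7,9,11,13,15,17,19,21,23,25,27,29,31): 1⊕1⊕0⊕1⊕1⊕0⊕0⊕1⊕1⊕0⊕0⊕1⊕0⊕1⊕1⊕1 = 0
s2 (pos 2,3,6,7,10,11,14,15,18,19,22,23,26,27,30,31): 1⊕1⊕0⊕1⊕1⊕0⊕1⊕1⊕1⊕0⊕0⊕1⊕0⊕1⊕1⊕1 = 1
s4 (pos 4,5,6,7,12,13,14,15,20,21,22,23,28,29,30,31): 1⊕0⊕0⊕1⊕1⊕0⊕1⊕1⊕1⊕0⊕0⊕1⊕1⊕1⊕1⊕1 = 1
s8 (pos 8,9,10,11,12,13,14,15,24,25,26,27,28,29,30,31): 1⊕1⊕1⊕0⊕1⊕0⊕1⊕1⊕0⊕0⊕0⊕1⊕1⊕1⊕1⊕1 = 1
s16 (pos 16,17,18,19,20,21,22,23,24,25,26,27,28,29,30,31): 1⊕1⊕1⊕0⊕1⊕0⊕0⊕1⊕0⊕0⊕0⊕1⊕1⊕1⊕1⊕1 = 0
Syndrome s16…s1 = 01110 → error at position 14.
Flip position 14: 1111001111010111110100100011111 → 1111001111010011110100100011111

1111001111010011110100100011111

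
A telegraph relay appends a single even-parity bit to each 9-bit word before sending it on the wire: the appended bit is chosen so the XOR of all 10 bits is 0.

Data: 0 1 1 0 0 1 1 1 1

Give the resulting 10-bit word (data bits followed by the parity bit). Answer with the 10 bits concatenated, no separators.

XOR of the 9 data bits: 0⊕1⊕1⊕0⊕0⊕1⊕1⊕1⊕1 = 0
Parity bit = 0 (so all 10 bits XOR to 0).

0110011110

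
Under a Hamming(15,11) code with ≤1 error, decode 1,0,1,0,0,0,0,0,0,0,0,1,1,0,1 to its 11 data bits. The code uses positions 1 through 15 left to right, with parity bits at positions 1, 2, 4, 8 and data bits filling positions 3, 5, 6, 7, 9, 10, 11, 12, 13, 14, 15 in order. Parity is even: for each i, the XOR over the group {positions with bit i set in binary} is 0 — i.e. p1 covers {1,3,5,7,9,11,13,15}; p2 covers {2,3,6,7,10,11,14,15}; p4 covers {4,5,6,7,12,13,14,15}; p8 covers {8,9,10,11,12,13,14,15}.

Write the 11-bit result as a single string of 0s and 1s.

10000000101

s1 (pos 1,3,5,7,9,11,13,15): 1⊕1⊕0⊕0⊕0⊕0⊕1⊕1 = 0
s2 (pos 2,3,6,7,10,11,14,15): 0⊕1⊕0⊕0⊕0⊕0⊕0⊕1 = 0
s4 (pos 4,5,6,7,12,13,14,15): 0⊕0⊕0⊕0⊕1⊕1⊕0⊕1 = 1
s8 (pos 8,9,10,11,12,13,14,15): 0⊕0⊕0⊕0⊕1⊕1⊕0⊕1 = 1
Syndrome s8…s1 = 1100 → error at position 12.
Flip position 12: 101000000001101 → 101000000000101
Read data bits from positions 3,5,6,7,9,10,11,12,13,14,15: 10000000101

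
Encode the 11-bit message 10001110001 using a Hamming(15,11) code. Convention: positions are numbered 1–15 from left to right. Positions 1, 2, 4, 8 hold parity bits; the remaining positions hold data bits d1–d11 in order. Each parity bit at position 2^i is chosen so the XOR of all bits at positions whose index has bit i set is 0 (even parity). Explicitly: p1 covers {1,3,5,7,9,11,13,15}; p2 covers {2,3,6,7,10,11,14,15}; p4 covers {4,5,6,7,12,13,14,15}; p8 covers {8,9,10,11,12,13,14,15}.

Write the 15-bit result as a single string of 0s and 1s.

Place data at non-parity positions: p1 p2 1 p4 0 0 0 p8 1 1 1 0 0 0 1
p1 (pos 1,3,5,7,9,11,13,15): XOR of data positions = 1⊕0⊕0⊕1⊕1⊕0⊕1 = 0
p2 (pos 2,3,6,7,10,11,14,15): XOR of data positions = 1⊕0⊕0⊕1⊕1⊕0⊕1 = 0
p4 (pos 4,5,6,7,12,13,14,15): XOR of data positions = 0⊕0⊕0⊕0⊕0⊕0⊕1 = 1
p8 (pos 8,9,10,11,12,13,14,15): XOR of data positions = 1⊕1⊕1⊕0⊕0⊕0⊕1 = 0
Codeword: 001100001110001

001100001110001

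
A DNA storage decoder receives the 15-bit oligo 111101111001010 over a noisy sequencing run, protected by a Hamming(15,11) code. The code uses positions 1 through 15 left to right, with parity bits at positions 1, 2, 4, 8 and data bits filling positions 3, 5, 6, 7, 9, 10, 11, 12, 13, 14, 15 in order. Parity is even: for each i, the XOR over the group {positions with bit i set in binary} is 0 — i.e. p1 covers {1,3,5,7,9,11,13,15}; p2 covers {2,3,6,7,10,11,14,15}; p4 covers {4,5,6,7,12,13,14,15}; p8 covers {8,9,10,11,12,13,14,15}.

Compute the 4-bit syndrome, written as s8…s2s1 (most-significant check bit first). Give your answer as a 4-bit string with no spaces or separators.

s1 (pos 1,3,5,7,9,11,13,15): 1⊕1⊕0⊕1⊕1⊕0⊕0⊕0 = 0
s2 (pos 2,3,6,7,10,11,14,15): 1⊕1⊕1⊕1⊕0⊕0⊕1⊕0 = 1
s4 (pos 4,5,6,7,12,13,14,15): 1⊕0⊕1⊕1⊕1⊕0⊕1⊕0 = 1
s8 (pos 8,9,10,11,12,13,14,15): 1⊕1⊕0⊕0⊕1⊕0⊕1⊕0 = 0
Syndrome s8…s1 = 0110 → error at position 6.

0110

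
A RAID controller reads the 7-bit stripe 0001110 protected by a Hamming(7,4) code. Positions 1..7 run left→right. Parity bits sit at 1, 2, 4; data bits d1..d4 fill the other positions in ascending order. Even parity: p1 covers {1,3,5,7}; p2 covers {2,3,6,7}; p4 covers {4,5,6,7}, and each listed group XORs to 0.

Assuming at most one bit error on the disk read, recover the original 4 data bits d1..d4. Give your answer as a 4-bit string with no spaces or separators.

s1 (pos 1,3,5,7): 0⊕0⊕1⊕0 = 1
s2 (pos 2,3,6,7): 0⊕0⊕1⊕0 = 1
s4 (pos 4,5,6,7): 1⊕1⊕1⊕0 = 1
Syndrome s4…s1 = 111 → error at position 7.
Flip position 7: 0001110 → 0001111
Read data bits from positions 3,5,6,7: 0111

0111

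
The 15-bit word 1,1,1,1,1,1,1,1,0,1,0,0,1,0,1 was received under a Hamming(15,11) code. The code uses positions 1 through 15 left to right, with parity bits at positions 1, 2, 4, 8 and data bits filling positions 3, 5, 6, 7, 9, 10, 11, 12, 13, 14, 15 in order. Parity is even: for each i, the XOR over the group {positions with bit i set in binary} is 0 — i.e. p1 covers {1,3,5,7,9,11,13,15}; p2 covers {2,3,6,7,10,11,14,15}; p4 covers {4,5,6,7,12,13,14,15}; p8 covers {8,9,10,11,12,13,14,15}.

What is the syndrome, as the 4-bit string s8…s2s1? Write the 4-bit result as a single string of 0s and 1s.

s1 (pos 1,3,5,7,9,11,13,15): 1⊕1⊕1⊕1⊕0⊕0⊕1⊕1 = 0
s2 (pos 2,3,6,7,10,11,14,15): 1⊕1⊕1⊕1⊕1⊕0⊕0⊕1 = 0
s4 (pos 4,5,6,7,12,13,14,15): 1⊕1⊕1⊕1⊕0⊕1⊕0⊕1 = 0
s8 (pos 8,9,10,11,12,13,14,15): 1⊕0⊕1⊕0⊕0⊕1⊕0⊕1 = 0
Syndrome s8…s1 = 0000 → no error.

0000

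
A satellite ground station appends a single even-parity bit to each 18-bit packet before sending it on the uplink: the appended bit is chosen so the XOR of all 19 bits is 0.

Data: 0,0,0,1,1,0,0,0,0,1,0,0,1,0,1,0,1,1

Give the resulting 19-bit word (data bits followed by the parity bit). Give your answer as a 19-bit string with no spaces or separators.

XOR of the 18 data bits: 0⊕0⊕0⊕1⊕1⊕0⊕0⊕0⊕0⊕1⊕0⊕0⊕1⊕0⊕1⊕0⊕1⊕1 = 1
Parity bit = 1 (so all 19 bits XOR to 0).

0001100001001010111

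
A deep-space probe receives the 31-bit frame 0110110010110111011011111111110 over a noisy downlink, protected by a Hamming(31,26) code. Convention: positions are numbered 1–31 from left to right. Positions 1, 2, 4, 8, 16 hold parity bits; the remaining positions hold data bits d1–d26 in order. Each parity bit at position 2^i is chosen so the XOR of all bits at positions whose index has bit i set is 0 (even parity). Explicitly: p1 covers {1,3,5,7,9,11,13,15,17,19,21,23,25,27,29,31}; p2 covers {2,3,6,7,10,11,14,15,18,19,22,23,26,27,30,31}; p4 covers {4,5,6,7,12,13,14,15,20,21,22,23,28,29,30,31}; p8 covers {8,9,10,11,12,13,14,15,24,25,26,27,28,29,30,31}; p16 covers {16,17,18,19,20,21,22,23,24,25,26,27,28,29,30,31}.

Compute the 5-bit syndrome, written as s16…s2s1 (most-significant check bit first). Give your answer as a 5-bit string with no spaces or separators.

10111

s1 (pos 1,3,5,7,9,11,13,15,17,19,21,23,25,27,29,31): 0⊕1⊕1⊕0⊕1⊕1⊕0⊕1⊕0⊕1⊕1⊕1⊕1⊕1⊕1⊕0 = 1
s2 (pos 2,3,6,7,10,11,14,15,18,19,22,23,26,27,30,31): 1⊕1⊕1⊕0⊕0⊕1⊕1⊕1⊕1⊕1⊕1⊕1⊕1⊕1⊕1⊕0 = 1
s4 (pos 4,5,6,7,12,13,14,15,20,21,22,23,28,29,30,31): 0⊕1⊕1⊕0⊕1⊕0⊕1⊕1⊕0⊕1⊕1⊕1⊕1⊕1⊕1⊕0 = 1
s8 (pos 8,9,10,11,12,13,14,15,24,25,26,27,28,29,30,31): 0⊕1⊕0⊕1⊕1⊕0⊕1⊕1⊕1⊕1⊕1⊕1⊕1⊕1⊕1⊕0 = 0
s16 (pos 16,17,18,19,20,21,22,23,24,25,26,27,28,29,30,31): 1⊕0⊕1⊕1⊕0⊕1⊕1⊕1⊕1⊕1⊕1⊕1⊕1⊕1⊕1⊕0 = 1
Syndrome s16…s1 = 10111 → error at position 23.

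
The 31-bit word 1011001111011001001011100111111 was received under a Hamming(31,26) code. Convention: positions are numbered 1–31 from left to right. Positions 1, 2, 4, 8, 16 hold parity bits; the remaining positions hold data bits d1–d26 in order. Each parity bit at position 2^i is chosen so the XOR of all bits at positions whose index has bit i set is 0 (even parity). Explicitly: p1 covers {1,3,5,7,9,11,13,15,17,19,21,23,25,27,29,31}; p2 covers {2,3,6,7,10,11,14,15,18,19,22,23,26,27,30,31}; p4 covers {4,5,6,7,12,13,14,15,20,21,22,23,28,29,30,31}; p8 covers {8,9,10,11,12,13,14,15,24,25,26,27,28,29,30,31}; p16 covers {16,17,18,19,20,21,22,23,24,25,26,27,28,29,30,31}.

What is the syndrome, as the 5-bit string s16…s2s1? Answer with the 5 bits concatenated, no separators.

s1 (pos 1,3,5,7,9,11,13,15,17,19,21,23,25,27,29,31): 1⊕1⊕0⊕1⊕1⊕0⊕1⊕0⊕0⊕1⊕1⊕1⊕0⊕1⊕1⊕1 = 1
s2 (pos 2,3,6,7,10,11,14,15,18,19,22,23,26,27,30,31): 0⊕1⊕0⊕1⊕1⊕0⊕0⊕0⊕0⊕1⊕1⊕1⊕1⊕1⊕1⊕1 = 0
s4 (pos 4,5,6,7,12,13,14,15,20,21,22,23,28,29,30,31): 1⊕0⊕0⊕1⊕1⊕1⊕0⊕0⊕0⊕1⊕1⊕1⊕1⊕1⊕1⊕1 = 1
s8 (pos 8,9,10,11,12,13,14,15,24,25,26,27,28,29,30,31): 1⊕1⊕1⊕0⊕1⊕1⊕0⊕0⊕0⊕0⊕1⊕1⊕1⊕1⊕1⊕1 = 1
s16 (pos 16,17,18,19,20,21,22,23,24,25,26,27,28,29,30,31): 1⊕0⊕0⊕1⊕0⊕1⊕1⊕1⊕0⊕0⊕1⊕1⊕1⊕1⊕1⊕1 = 1
Syndrome s16…s1 = 11101 → error at position 29.

11101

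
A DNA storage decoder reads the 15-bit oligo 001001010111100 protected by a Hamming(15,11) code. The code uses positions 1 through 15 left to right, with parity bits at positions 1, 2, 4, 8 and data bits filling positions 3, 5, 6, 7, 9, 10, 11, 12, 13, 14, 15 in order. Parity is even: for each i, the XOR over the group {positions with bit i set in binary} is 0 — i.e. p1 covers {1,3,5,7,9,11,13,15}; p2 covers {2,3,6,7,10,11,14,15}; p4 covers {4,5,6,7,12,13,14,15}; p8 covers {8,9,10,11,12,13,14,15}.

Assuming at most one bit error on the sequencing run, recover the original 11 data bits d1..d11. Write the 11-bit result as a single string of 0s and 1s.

s1 (pos 1,3,5,7,9,11,13,15): 0⊕1⊕0⊕0⊕0⊕1⊕1⊕0 = 1
s2 (pos 2,3,6,7,10,11,14,15): 0⊕1⊕1⊕0⊕1⊕1⊕0⊕0 = 0
s4 (pos 4,5,6,7,12,13,14,15): 0⊕0⊕1⊕0⊕1⊕1⊕0⊕0 = 1
s8 (pos 8,9,10,11,12,13,14,15): 1⊕0⊕1⊕1⊕1⊕1⊕0⊕0 = 1
Syndrome s8…s1 = 1101 → error at position 13.
Flip position 13: 001001010111100 → 001001010111000
Read data bits from positions 3,5,6,7,9,10,11,12,13,14,15: 10100111000

10100111000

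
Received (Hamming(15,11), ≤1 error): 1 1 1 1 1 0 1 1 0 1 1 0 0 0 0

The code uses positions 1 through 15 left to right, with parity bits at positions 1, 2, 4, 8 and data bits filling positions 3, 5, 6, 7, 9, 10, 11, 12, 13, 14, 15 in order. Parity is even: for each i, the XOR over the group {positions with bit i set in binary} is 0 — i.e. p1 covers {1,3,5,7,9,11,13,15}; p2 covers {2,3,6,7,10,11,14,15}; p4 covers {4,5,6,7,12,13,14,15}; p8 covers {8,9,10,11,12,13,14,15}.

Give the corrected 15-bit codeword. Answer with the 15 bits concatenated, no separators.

s1 (pos 1,3,5,7,9,11,13,15): 1⊕1⊕1⊕1⊕0⊕1⊕0⊕0 = 1
s2 (pos 2,3,6,7,10,11,14,15): 1⊕1⊕0⊕1⊕1⊕1⊕0⊕0 = 1
s4 (pos 4,5,6,7,12,13,14,15): 1⊕1⊕0⊕1⊕0⊕0⊕0⊕0 = 1
s8 (pos 8,9,10,11,12,13,14,15): 1⊕0⊕1⊕1⊕0⊕0⊕0⊕0 = 1
Syndrome s8…s1 = 1111 → error at position 15.
Flip position 15: 111110110110000 → 111110110110001

111110110110001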